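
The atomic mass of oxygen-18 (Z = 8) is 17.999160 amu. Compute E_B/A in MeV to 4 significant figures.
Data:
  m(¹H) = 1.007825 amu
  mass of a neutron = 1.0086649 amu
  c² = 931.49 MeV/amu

7.767 MeV/nucleon

The nucleus contains 8 protons and 18 − 8 = 10 neutrons.
Σm = 8·m(¹H) + 10·m_n = 8.062600 + 10.0866490 = 18.1492490 amu
Mass defect Δm = 18.1492490 − 17.999160 = 0.1500890 amu
E_B = 0.1500890 × 931.49 = 139.806 MeV
Per nucleon: 139.806 / 18 = 7.767 MeV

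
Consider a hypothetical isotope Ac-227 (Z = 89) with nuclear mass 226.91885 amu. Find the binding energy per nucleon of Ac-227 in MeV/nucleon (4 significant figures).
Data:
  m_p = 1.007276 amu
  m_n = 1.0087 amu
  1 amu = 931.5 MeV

With 89 protons and 138 neutrons (A = 227):
Mass of separated nucleons = 89(1.007276) + 138(1.0087) = 89.647564 + 139.2006 = 228.848164 amu
Δm = 228.848164 − 226.91885 = 1.929314 amu
Binding energy = Δm·c² = 1.929314 × 931.5 MeV/amu = 1797.16 MeV
BE/A = 1797.16 MeV / 227 = 7.917 MeV/nucleon

7.917 MeV/nucleon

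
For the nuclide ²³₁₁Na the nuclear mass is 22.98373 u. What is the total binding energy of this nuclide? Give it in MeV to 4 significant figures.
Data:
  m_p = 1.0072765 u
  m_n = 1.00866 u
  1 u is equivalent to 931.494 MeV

Total constituent mass: 11 × 1.0072765 + 12 × 1.00866 = 23.1839615 u
The mass defect is 23.1839615 − 22.98373 = 0.2002315 u.
E_B = 0.2002315 × 931.494 = 186.514 MeV

186.5 MeV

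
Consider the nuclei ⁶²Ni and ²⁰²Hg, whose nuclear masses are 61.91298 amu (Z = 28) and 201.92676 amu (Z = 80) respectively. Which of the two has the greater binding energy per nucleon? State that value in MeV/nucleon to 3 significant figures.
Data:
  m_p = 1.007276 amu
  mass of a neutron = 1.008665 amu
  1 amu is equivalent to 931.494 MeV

⁶²Ni; 8.79 MeV/nucleon

⁶²Ni: Σm = 28(1.007276) + 34(1.008665) = 62.498338 amu; Δm = 0.585358 amu; E_B = 545.257 MeV; E_B/A = 8.794 MeV
²⁰²Hg: Σm = 80(1.007276) + 122(1.008665) = 203.639210 amu; Δm = 1.712450 amu; E_B = 1595.1 MeV; E_B/A = 7.897 MeV
⁶²Ni has the higher binding energy per nucleon, so it is the more tightly bound nucleus.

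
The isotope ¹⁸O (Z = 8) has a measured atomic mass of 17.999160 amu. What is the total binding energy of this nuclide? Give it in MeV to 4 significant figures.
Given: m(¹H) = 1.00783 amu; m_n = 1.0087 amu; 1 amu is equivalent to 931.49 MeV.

Σm = 8·m(¹H) + 10·m_n = 8.06264 + 10.0870 = 18.14964 amu
Mass defect Δm = 18.14964 − 17.999160 = 0.150480 amu
Binding energy = Δm·c² = 0.150480 × 931.49 MeV/amu = 140.171 MeV

140.2 MeV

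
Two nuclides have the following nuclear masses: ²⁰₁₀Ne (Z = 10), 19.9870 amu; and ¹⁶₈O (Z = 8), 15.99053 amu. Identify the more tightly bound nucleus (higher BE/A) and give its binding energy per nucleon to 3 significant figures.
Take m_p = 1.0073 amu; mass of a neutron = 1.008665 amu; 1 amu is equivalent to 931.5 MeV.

²⁰₁₀Ne; 8.04 MeV/nucleon

²⁰₁₀Ne: Σm = 10(1.0073) + 10(1.008665) = 20.159650 amu; Δm = 0.172650 amu; E_B = 160.82 MeV; E_B/A = 8.041 MeV
¹⁶₈O: Σm = 8(1.0073) + 8(1.008665) = 16.127720 amu; Δm = 0.137190 amu; E_B = 127.79 MeV; E_B/A = 7.987 MeV
²⁰₁₀Ne has the higher binding energy per nucleon, so it is the more tightly bound nucleus.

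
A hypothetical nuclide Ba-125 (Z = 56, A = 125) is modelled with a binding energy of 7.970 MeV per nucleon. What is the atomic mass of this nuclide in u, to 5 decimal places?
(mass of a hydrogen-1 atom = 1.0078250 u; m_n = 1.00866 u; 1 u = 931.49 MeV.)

Total binding energy = 125 × 7.970 = 996.250 MeV
Mass defect = 996.250 MeV / (931.49 MeV/u) = 1.0695230 u
Constituent mass = 56(1.0078250) + 69(1.00866) = 126.0357400 u
Atomic mass = 126.0357400 − 1.0695230 = 124.9662170 u ≈ 124.96622 u (to 5 decimal places)

124.96622 u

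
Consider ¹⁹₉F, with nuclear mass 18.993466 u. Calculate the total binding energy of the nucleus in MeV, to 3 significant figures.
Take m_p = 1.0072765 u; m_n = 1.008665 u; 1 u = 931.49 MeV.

148 MeV

The nucleus contains 9 protons and 19 − 9 = 10 neutrons.
Total constituent mass: 9 × 1.0072765 + 10 × 1.008665 = 19.1521385 u
Mass defect Δm = 19.1521385 − 18.993466 = 0.1586725 u
E_B = 0.1586725 × 931.49 = 147.802 MeV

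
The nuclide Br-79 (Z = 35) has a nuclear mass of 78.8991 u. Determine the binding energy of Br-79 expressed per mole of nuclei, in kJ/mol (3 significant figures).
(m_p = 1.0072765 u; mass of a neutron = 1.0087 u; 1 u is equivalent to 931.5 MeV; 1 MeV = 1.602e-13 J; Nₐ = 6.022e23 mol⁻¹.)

6.64e+10 kJ/mol

With 35 protons and 44 neutrons (A = 79):
Total constituent mass: 35 × 1.0072765 + 44 × 1.0087 = 79.6374775 u
Mass defect Δm = 79.6374775 − 78.8991 = 0.7383775 u
E_B = 0.7383775 × 931.5 = 687.799 MeV
Per nucleus in joules: 687.799 MeV × 1.602e-13 J/MeV = 1.1019e-10 J
Per mole: 1.1019e-10 J × 6.022e23 mol⁻¹ = 6.6356e+13 J/mol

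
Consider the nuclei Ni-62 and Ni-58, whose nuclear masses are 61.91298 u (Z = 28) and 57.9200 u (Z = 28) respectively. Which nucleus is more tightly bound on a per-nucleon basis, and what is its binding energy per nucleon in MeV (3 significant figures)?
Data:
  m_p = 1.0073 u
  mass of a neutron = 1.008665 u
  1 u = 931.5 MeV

Ni-62; 8.80 MeV/nucleon

Ni-62: Σm = 28(1.0073) + 34(1.008665) = 62.499010 u; Δm = 0.586030 u; E_B = 545.887 MeV; E_B/A = 8.8046 MeV
Ni-58: Σm = 28(1.0073) + 30(1.008665) = 58.464350 u; Δm = 0.544350 u; E_B = 507.06 MeV; E_B/A = 8.742 MeV
Ni-62 has the higher binding energy per nucleon, so it is the more tightly bound nucleus.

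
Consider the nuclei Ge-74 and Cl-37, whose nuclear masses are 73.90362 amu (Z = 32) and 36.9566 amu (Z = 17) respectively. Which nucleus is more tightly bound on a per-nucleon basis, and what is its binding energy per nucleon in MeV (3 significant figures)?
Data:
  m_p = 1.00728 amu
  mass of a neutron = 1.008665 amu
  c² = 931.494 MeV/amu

Ge-74: Σm = 32(1.00728) + 42(1.008665) = 74.596890 amu; Δm = 0.693270 amu; E_B = 645.78 MeV; E_B/A = 8.727 MeV
Cl-37: Σm = 17(1.00728) + 20(1.008665) = 37.297060 amu; Δm = 0.340460 amu; E_B = 317.14 MeV; E_B/A = 8.571 MeV
Ge-74 has the higher binding energy per nucleon, so it is the more tightly bound nucleus.

Ge-74; 8.73 MeV/nucleon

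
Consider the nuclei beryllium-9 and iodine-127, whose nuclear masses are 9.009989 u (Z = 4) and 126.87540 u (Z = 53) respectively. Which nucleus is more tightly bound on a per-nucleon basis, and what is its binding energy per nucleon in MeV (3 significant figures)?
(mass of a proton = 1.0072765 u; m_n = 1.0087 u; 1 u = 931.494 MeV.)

iodine-127; 8.46 MeV/nucleon

beryllium-9: Σm = 4(1.0072765) + 5(1.0087) = 9.0726060 u; Δm = 0.0626170 u; E_B = 58.327 MeV; E_B/A = 6.481 MeV
iodine-127: Σm = 53(1.0072765) + 74(1.0087) = 128.0294545 u; Δm = 1.1540545 u; E_B = 1074.99 MeV; E_B/A = 8.4645 MeV
iodine-127 has the higher binding energy per nucleon, so it is the more tightly bound nucleus.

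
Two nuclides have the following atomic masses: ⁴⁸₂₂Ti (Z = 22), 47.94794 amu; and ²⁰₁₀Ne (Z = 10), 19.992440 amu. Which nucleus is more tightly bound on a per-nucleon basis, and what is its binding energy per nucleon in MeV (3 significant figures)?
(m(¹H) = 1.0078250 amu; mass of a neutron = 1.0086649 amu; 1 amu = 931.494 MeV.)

⁴⁸₂₂Ti; 8.72 MeV/nucleon

⁴⁸₂₂Ti: Σm = 22(1.0078250) + 26(1.0086649) = 48.3974374 amu; Δm = 0.4494974 amu; E_B = 418.70 MeV; E_B/A = 8.723 MeV
²⁰₁₀Ne: Σm = 10(1.0078250) + 10(1.0086649) = 20.1648990 amu; Δm = 0.1724590 amu; E_B = 160.64 MeV; E_B/A = 8.032 MeV
⁴⁸₂₂Ti has the higher binding energy per nucleon, so it is the more tightly bound nucleus.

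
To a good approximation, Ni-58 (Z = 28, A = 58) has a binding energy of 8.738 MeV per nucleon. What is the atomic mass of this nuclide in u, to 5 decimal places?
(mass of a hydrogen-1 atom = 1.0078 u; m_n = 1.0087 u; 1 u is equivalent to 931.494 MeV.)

Total binding energy = 58 × 8.738 = 506.804 MeV
Mass defect = 506.804 MeV / (931.494 MeV/u) = 0.5440765 u
Constituent mass = 28(1.0078) + 30(1.0087) = 58.4794 u
Atomic mass = 58.4794 − 0.5440765 = 57.9353235 u ≈ 57.93532 u (to 5 decimal places)

57.93532 u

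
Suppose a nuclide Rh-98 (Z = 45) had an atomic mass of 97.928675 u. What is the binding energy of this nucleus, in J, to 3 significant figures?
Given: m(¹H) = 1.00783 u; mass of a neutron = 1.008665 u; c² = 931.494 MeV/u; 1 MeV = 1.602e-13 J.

1.32e-10 J

Z = 45, so N = A − Z = 98 − 45 = 53.
Mass of separated nucleons = 45(1.00783) + 53(1.008665) = 45.35235 + 53.459245 = 98.811595 u
Δm = 98.811595 − 97.928675 = 0.882920 u
E_B = 0.882920 × 931.494 = 822.435 MeV
In joules: 822.435 MeV × 1.602e-13 J/MeV = 1.3175e-10 J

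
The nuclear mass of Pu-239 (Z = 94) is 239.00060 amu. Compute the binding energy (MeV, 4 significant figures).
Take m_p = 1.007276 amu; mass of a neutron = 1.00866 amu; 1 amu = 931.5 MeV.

1806 MeV

With 94 protons and 145 neutrons (A = 239):
Mass of separated nucleons = 94(1.007276) + 145(1.00866) = 94.683944 + 146.25570 = 240.939644 amu
Δm = 240.939644 − 239.00060 = 1.939044 amu
E_B = 1.939044 × 931.5 = 1806.22 MeV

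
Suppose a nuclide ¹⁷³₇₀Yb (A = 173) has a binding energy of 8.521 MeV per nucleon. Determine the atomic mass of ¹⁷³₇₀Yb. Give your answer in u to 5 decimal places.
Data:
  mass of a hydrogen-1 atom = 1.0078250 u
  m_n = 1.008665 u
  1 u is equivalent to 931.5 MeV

172.85771 u

Total binding energy = 173 × 8.521 = 1474.133 MeV
Mass defect = 1474.133 MeV / (931.5 MeV/u) = 1.5825368 u
Constituent mass = 70(1.0078250) + 103(1.008665) = 174.4402450 u
Atomic mass = 174.4402450 − 1.5825368 = 172.8577082 u ≈ 172.85771 u (to 5 decimal places)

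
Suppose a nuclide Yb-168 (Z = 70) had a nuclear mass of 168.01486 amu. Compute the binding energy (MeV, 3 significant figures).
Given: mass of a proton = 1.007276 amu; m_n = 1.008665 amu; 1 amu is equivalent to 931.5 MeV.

Mass of separated nucleons = 70(1.007276) + 98(1.008665) = 70.509320 + 98.849170 = 169.358490 amu
Mass defect Δm = 169.358490 − 168.01486 = 1.343630 amu
E_B = 1.343630 × 931.5 = 1251.59 MeV

1250 MeV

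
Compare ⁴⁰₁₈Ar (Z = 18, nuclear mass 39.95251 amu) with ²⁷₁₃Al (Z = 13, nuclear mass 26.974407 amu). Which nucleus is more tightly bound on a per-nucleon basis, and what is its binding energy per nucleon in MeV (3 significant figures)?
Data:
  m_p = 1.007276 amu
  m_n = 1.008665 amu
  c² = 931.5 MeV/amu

⁴⁰₁₈Ar; 8.60 MeV/nucleon

⁴⁰₁₈Ar: Σm = 18(1.007276) + 22(1.008665) = 40.321598 amu; Δm = 0.369088 amu; E_B = 343.81 MeV; E_B/A = 8.595 MeV
²⁷₁₃Al: Σm = 13(1.007276) + 14(1.008665) = 27.215898 amu; Δm = 0.241491 amu; E_B = 224.95 MeV; E_B/A = 8.331 MeV
⁴⁰₁₈Ar has the higher binding energy per nucleon, so it is the more tightly bound nucleus.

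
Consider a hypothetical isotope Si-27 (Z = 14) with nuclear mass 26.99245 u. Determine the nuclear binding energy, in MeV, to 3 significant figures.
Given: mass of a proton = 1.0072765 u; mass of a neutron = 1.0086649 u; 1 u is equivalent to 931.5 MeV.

Total constituent mass: 14 × 1.0072765 + 13 × 1.0086649 = 27.2145147 u
Δm = 27.2145147 − 26.99245 = 0.2220647 u
Binding energy = Δm·c² = 0.2220647 × 931.5 MeV/u = 206.853 MeV

207 MeV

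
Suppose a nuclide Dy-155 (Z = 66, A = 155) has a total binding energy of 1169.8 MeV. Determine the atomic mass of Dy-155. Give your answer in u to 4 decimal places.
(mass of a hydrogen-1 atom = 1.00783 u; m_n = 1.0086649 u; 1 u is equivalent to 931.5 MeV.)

155.0321 u

Mass defect = 1169.8 MeV / (931.5 MeV/u) = 1.255824 u
Constituent mass = 66(1.00783) + 89(1.0086649) = 156.2879561 u
Atomic mass = 156.2879561 − 1.255824 = 155.0321321 u ≈ 155.0321 u (to 4 decimal places)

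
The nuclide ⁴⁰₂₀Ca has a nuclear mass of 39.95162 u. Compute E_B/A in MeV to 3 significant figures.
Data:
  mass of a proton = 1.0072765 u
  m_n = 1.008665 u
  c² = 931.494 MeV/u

8.55 MeV/nucleon

With 20 protons and 20 neutrons (A = 40):
Mass of separated nucleons = 20(1.0072765) + 20(1.008665) = 20.1455300 + 20.173300 = 40.3188300 u
Mass defect Δm = 40.3188300 − 39.95162 = 0.3672100 u
Binding energy = Δm·c² = 0.3672100 × 931.494 MeV/u = 342.054 MeV
Per nucleon: 342.054 / 40 = 8.551 MeV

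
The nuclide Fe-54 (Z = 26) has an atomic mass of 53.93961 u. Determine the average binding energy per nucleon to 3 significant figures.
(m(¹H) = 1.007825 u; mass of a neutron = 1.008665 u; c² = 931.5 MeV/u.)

Mass of separated nucleons = 26(1.007825) + 28(1.008665) = 26.203450 + 28.242620 = 54.446070 u
Δm = 54.446070 − 53.93961 = 0.506460 u
Binding energy = Δm·c² = 0.506460 × 931.5 MeV/u = 471.767 MeV
Per nucleon: 471.767 / 54 = 8.736 MeV

8.74 MeV/nucleon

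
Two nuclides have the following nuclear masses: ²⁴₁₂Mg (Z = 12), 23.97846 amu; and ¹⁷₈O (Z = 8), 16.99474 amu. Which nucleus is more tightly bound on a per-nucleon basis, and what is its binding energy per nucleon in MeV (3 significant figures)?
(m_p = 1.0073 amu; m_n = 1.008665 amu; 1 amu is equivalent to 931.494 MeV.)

²⁴₁₂Mg; 8.27 MeV/nucleon

²⁴₁₂Mg: Σm = 12(1.0073) + 12(1.008665) = 24.191580 amu; Δm = 0.213120 amu; E_B = 198.52 MeV; E_B/A = 8.272 MeV
¹⁷₈O: Σm = 8(1.0073) + 9(1.008665) = 17.136385 amu; Δm = 0.141645 amu; E_B = 131.94 MeV; E_B/A = 7.761 MeV
²⁴₁₂Mg has the higher binding energy per nucleon, so it is the more tightly bound nucleus.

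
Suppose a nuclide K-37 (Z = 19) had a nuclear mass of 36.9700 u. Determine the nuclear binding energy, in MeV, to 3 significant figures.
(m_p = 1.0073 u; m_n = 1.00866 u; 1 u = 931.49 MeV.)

302 MeV

Σm = 19·m_p + 18·m_n = 19.1387 + 18.15588 = 37.29458 u
Δm = 37.29458 − 36.9700 = 0.32458 u
E_B = 0.32458 × 931.49 = 302.343 MeV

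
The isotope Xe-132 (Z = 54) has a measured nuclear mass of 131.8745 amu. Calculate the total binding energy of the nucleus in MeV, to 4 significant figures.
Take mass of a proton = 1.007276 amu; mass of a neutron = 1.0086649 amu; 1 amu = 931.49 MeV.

1112 MeV

Mass of separated nucleons = 54(1.007276) + 78(1.0086649) = 54.392904 + 78.6758622 = 133.0687662 amu
The mass defect is 133.0687662 − 131.8745 = 1.1942662 amu.
Converting to energy: 1.1942662 amu × 931.49 MeV/amu = 1112.45 MeV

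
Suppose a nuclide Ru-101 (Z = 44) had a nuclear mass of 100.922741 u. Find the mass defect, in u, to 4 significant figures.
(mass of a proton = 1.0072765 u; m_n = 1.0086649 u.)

The nucleus contains 44 protons and 101 − 44 = 57 neutrons.
Σm = 44·m_p + 57·m_n = 44.3201660 + 57.4938993 = 101.8140653 u
Mass defect Δm = 101.8140653 − 100.922741 = 0.8913243 u

0.8913 u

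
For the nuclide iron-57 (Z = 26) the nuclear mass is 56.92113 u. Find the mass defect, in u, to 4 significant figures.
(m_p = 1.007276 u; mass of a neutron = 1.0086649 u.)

The nucleus contains 26 protons and 57 − 26 = 31 neutrons.
Σm = 26·m_p + 31·m_n = 26.189176 + 31.2686119 = 57.4577879 u
Δm = 57.4577879 − 56.92113 = 0.5366579 u

0.5367 u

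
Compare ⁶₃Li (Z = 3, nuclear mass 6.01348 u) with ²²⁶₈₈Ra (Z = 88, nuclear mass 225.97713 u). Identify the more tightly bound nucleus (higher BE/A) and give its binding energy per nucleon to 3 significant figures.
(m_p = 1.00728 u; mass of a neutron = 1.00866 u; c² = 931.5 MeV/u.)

⁶₃Li: Σm = 3(1.00728) + 3(1.00866) = 6.04782 u; Δm = 0.03434 u; E_B = 31.988 MeV; E_B/A = 5.331 MeV
²²⁶₈₈Ra: Σm = 88(1.00728) + 138(1.00866) = 227.83572 u; Δm = 1.85859 u; E_B = 1731.3 MeV; E_B/A = 7.661 MeV
²²⁶₈₈Ra has the higher binding energy per nucleon, so it is the more tightly bound nucleus.

²²⁶₈₈Ra; 7.66 MeV/nucleon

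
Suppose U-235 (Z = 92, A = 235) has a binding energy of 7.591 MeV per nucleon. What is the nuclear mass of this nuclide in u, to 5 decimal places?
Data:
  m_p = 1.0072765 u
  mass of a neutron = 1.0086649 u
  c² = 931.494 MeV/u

Total binding energy = 235 × 7.591 = 1783.885 MeV
Mass defect = 1783.885 MeV / (931.494 MeV/u) = 1.9150794 u
Constituent mass = 92(1.0072765) + 143(1.0086649) = 236.9085187 u
Nuclear mass = 236.9085187 − 1.9150794 = 234.9934393 u ≈ 234.99344 u (to 5 decimal places)

234.99344 u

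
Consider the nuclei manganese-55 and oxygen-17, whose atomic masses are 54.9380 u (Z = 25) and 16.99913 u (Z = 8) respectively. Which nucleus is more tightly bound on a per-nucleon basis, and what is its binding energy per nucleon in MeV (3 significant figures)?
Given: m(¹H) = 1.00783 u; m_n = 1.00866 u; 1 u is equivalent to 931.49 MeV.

manganese-55: Σm = 25(1.00783) + 30(1.00866) = 55.45555 u; Δm = 0.51755 u; E_B = 482.09 MeV; E_B/A = 8.765 MeV
oxygen-17: Σm = 8(1.00783) + 9(1.00866) = 17.14058 u; Δm = 0.14145 u; E_B = 131.76 MeV; E_B/A = 7.751 MeV
manganese-55 has the higher binding energy per nucleon, so it is the more tightly bound nucleus.

manganese-55; 8.77 MeV/nucleon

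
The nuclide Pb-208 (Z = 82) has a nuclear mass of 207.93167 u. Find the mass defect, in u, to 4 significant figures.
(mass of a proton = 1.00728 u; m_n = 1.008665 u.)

Mass of separated nucleons = 82(1.00728) + 126(1.008665) = 82.59696 + 127.091790 = 209.688750 u
The mass defect is 209.688750 − 207.93167 = 1.757080 u.

1.757 u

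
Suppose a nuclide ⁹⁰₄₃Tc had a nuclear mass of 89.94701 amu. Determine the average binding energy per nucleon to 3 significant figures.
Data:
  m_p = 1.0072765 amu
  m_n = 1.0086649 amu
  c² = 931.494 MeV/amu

8.00 MeV/nucleon

With 43 protons and 47 neutrons (A = 90):
Σm = 43·m_p + 47·m_n = 43.3128895 + 47.4072503 = 90.7201398 amu
The mass defect is 90.7201398 − 89.94701 = 0.7731298 amu.
Binding energy = Δm·c² = 0.7731298 × 931.494 MeV/amu = 720.166 MeV
Dividing by A = 90 gives 8.002 MeV per nucleon.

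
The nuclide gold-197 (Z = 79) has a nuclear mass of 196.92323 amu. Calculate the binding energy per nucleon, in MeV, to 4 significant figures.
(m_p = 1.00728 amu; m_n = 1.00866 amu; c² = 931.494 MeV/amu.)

7.914 MeV/nucleon

Total constituent mass: 79 × 1.00728 + 118 × 1.00866 = 198.59700 amu
Δm = 198.59700 − 196.92323 = 1.67377 amu
E_B = 1.67377 × 931.494 = 1559.11 MeV
BE/A = 1559.11 MeV / 197 = 7.914 MeV/nucleon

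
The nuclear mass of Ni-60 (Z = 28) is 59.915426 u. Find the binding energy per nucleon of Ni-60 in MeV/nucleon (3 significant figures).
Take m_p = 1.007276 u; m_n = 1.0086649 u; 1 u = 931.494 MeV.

With 28 protons and 32 neutrons (A = 60):
Σm = 28·m_p + 32·m_n = 28.203728 + 32.2772768 = 60.4810048 u
Δm = 60.4810048 − 59.915426 = 0.5655788 u
Binding energy = Δm·c² = 0.5655788 × 931.494 MeV/u = 526.833 MeV
Per nucleon: 526.833 / 60 = 8.781 MeV

8.78 MeV/nucleon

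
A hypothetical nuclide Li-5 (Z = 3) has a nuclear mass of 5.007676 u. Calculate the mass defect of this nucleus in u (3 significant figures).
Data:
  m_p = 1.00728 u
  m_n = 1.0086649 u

Total constituent mass: 3 × 1.00728 + 2 × 1.0086649 = 5.0391698 u
Mass defect Δm = 5.0391698 − 5.007676 = 0.0314938 u

0.0315 u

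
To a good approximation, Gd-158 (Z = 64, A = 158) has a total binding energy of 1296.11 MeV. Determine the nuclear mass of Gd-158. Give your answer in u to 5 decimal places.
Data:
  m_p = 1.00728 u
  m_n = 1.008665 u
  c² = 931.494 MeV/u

157.88900 u

Mass defect = 1296.11 MeV / (931.494 MeV/u) = 1.3914314 u
Constituent mass = 64(1.00728) + 94(1.008665) = 159.280430 u
Nuclear mass = 159.280430 − 1.3914314 = 157.8889986 u ≈ 157.88900 u (to 5 decimal places)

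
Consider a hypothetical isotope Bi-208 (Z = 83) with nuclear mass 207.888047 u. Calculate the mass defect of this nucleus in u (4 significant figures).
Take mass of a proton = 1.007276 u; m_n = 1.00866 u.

With 83 protons and 125 neutrons (A = 208):
Total constituent mass: 83 × 1.007276 + 125 × 1.00866 = 209.686408 u
Δm = 209.686408 − 207.888047 = 1.798361 u

1.798 u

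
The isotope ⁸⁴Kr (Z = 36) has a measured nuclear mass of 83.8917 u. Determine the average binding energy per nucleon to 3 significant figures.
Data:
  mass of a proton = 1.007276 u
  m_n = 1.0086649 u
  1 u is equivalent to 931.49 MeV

8.72 MeV/nucleon

The nucleus contains 36 protons and 84 − 36 = 48 neutrons.
Total constituent mass: 36 × 1.007276 + 48 × 1.0086649 = 84.6778512 u
Mass defect Δm = 84.6778512 − 83.8917 = 0.7861512 u
E_B = 0.7861512 × 931.49 = 732.292 MeV
Dividing by A = 84 gives 8.718 MeV per nucleon.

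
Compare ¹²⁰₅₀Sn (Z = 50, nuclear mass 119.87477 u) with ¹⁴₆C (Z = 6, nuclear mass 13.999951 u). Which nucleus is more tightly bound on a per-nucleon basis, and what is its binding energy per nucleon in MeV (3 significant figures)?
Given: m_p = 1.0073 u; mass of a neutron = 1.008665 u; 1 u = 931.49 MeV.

¹²⁰₅₀Sn; 8.51 MeV/nucleon

¹²⁰₅₀Sn: Σm = 50(1.0073) + 70(1.008665) = 120.971550 u; Δm = 1.096780 u; E_B = 1021.64 MeV; E_B/A = 8.514 MeV
¹⁴₆C: Σm = 6(1.0073) + 8(1.008665) = 14.113120 u; Δm = 0.113169 u; E_B = 105.42 MeV; E_B/A = 7.530 MeV
¹²⁰₅₀Sn has the higher binding energy per nucleon, so it is the more tightly bound nucleus.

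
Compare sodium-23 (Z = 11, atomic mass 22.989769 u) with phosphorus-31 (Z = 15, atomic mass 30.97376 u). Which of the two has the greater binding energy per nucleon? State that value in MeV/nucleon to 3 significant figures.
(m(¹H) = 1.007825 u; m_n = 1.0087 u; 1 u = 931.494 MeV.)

sodium-23: Σm = 11(1.007825) + 12(1.0087) = 23.190475 u; Δm = 0.200706 u; E_B = 186.96 MeV; E_B/A = 8.129 MeV
phosphorus-31: Σm = 15(1.007825) + 16(1.0087) = 31.256575 u; Δm = 0.282815 u; E_B = 263.44 MeV; E_B/A = 8.498 MeV
phosphorus-31 has the higher binding energy per nucleon, so it is the more tightly bound nucleus.

phosphorus-31; 8.50 MeV/nucleon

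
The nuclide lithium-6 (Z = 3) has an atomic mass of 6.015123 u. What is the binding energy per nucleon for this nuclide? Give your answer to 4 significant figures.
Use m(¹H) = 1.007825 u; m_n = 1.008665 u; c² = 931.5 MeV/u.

Z = 3, so N = A − Z = 6 − 3 = 3.
Σm = 3·m(¹H) + 3·m_n = 3.023475 + 3.025995 = 6.049470 u
Δm = 6.049470 − 6.015123 = 0.034347 u
E_B = 0.034347 × 931.5 = 31.9942 MeV
Dividing by A = 6 gives 5.332 MeV per nucleon.

5.332 MeV/nucleon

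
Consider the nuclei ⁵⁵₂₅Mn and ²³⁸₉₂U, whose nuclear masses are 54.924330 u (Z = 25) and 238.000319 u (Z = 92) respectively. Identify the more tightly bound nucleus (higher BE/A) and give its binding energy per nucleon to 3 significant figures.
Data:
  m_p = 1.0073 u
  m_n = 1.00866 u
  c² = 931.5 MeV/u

⁵⁵₂₅Mn; 8.77 MeV/nucleon

⁵⁵₂₅Mn: Σm = 25(1.0073) + 30(1.00866) = 55.44230 u; Δm = 0.517970 u; E_B = 482.49 MeV; E_B/A = 8.773 MeV
²³⁸₉₂U: Σm = 92(1.0073) + 146(1.00866) = 239.93596 u; Δm = 1.935641 u; E_B = 1803.0 MeV; E_B/A = 7.576 MeV
⁵⁵₂₅Mn has the higher binding energy per nucleon, so it is the more tightly bound nucleus.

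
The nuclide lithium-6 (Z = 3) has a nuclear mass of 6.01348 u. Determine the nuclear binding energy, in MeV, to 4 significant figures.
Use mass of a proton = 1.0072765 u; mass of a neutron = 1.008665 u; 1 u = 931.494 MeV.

Σm = 3·m_p + 3·m_n = 3.0218295 + 3.025995 = 6.0478245 u
Mass defect Δm = 6.0478245 − 6.01348 = 0.0343445 u
Converting to energy: 0.0343445 u × 931.494 MeV/u = 31.9917 MeV

31.99 MeV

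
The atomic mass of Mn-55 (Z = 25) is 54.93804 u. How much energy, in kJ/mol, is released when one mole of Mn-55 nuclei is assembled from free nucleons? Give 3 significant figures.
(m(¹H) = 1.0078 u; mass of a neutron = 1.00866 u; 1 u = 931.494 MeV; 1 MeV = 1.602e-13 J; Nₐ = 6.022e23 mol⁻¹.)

4.64e+10 kJ/mol

The nucleus contains 25 protons and 55 − 25 = 30 neutrons.
Total constituent mass: 25 × 1.0078 + 30 × 1.00866 = 55.45480 u
Mass defect Δm = 55.45480 − 54.93804 = 0.51676 u
Binding energy = Δm·c² = 0.51676 × 931.494 MeV/u = 481.359 MeV
Per nucleus in joules: 481.359 MeV × 1.602e-13 J/MeV = 7.7114e-11 J
Per mole: 7.7114e-11 J × 6.022e23 mol⁻¹ = 4.6438e+13 J/mol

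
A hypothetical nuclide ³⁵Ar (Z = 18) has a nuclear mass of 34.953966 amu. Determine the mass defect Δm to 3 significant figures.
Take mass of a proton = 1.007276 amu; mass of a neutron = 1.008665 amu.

Total constituent mass: 18 × 1.007276 + 17 × 1.008665 = 35.278273 amu
Δm = 35.278273 − 34.953966 = 0.324307 amu

0.324 amu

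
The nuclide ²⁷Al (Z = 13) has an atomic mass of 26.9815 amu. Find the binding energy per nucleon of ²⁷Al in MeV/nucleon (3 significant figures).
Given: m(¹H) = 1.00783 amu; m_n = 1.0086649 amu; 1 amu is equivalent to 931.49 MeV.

The nucleus contains 13 protons and 27 − 13 = 14 neutrons.
Σm = 13·m(¹H) + 14·m_n = 13.10179 + 14.1213086 = 27.2230986 amu
Δm = 27.2230986 − 26.9815 = 0.2415986 amu
Binding energy = Δm·c² = 0.2415986 × 931.49 MeV/amu = 225.047 MeV
BE/A = 225.047 MeV / 27 = 8.335 MeV/nucleon

8.34 MeV/nucleon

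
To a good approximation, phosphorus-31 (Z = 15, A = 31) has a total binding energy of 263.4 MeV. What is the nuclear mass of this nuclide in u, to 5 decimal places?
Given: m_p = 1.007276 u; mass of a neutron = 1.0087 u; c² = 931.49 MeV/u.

30.96557 u

Mass defect = 263.4 MeV / (931.49 MeV/u) = 0.2827728 u
Constituent mass = 15(1.007276) + 16(1.0087) = 31.248340 u
Nuclear mass = 31.248340 − 0.2827728 = 30.9655672 u ≈ 30.96557 u (to 5 decimal places)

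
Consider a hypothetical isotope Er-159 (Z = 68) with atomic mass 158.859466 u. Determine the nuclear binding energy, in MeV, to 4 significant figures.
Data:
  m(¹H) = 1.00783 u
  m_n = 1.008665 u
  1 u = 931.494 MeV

1361 MeV

The nucleus contains 68 protons and 159 − 68 = 91 neutrons.
Mass of separated nucleons = 68(1.00783) + 91(1.008665) = 68.53244 + 91.788515 = 160.320955 u
The mass defect is 160.320955 − 158.859466 = 1.461489 u.
E_B = 1.461489 × 931.494 = 1361.37 MeV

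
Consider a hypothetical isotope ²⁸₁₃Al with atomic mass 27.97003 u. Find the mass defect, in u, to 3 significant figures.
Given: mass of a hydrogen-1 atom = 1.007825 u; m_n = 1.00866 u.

The nucleus contains 13 protons and 28 − 13 = 15 neutrons.
Mass of separated nucleons = 13(1.007825) + 15(1.00866) = 13.101725 + 15.12990 = 28.231625 u
Mass defect Δm = 28.231625 − 27.97003 = 0.261595 u

0.262 u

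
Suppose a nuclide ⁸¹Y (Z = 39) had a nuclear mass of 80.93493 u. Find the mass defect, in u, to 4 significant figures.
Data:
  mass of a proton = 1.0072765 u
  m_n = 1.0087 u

0.7143 u

Total constituent mass: 39 × 1.0072765 + 42 × 1.0087 = 81.6491835 u
The mass defect is 81.6491835 − 80.93493 = 0.7142535 u.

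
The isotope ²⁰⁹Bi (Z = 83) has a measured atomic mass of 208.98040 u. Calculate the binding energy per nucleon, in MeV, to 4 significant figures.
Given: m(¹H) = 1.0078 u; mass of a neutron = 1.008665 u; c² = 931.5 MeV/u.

7.839 MeV/nucleon

The nucleus contains 83 protons and 209 − 83 = 126 neutrons.
Σm = 83·m(¹H) + 126·m_n = 83.6474 + 127.091790 = 210.739190 u
Mass defect Δm = 210.739190 − 208.98040 = 1.758790 u
Converting to energy: 1.758790 u × 931.5 MeV/u = 1638.31 MeV
Per nucleon: 1638.31 / 209 = 7.839 MeV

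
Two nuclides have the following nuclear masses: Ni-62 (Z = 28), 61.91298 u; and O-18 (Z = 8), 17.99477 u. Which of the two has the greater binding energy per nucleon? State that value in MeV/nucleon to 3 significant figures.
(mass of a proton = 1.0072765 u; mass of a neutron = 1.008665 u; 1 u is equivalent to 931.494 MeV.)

Ni-62: Σm = 28(1.0072765) + 34(1.008665) = 62.4983520 u; Δm = 0.5853720 u; E_B = 545.27 MeV; E_B/A = 8.7947 MeV
O-18: Σm = 8(1.0072765) + 10(1.008665) = 18.1448620 u; Δm = 0.1500920 u; E_B = 139.81 MeV; E_B/A = 7.767 MeV
Ni-62 has the higher binding energy per nucleon, so it is the more tightly bound nucleus.

Ni-62; 8.79 MeV/nucleon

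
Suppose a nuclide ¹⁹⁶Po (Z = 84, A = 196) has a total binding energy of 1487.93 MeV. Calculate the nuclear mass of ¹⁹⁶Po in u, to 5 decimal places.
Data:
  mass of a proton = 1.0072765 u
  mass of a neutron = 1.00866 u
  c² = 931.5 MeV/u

Mass defect = 1487.93 MeV / (931.5 MeV/u) = 1.5973484 u
Constituent mass = 84(1.0072765) + 112(1.00866) = 197.5811460 u
Nuclear mass = 197.5811460 − 1.5973484 = 195.9837976 u ≈ 195.98380 u (to 5 decimal places)

195.98380 u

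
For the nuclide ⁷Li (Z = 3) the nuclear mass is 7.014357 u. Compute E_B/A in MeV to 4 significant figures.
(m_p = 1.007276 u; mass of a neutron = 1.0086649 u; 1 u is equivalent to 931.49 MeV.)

The nucleus contains 3 protons and 7 − 3 = 4 neutrons.
Mass of separated nucleons = 3(1.007276) + 4(1.0086649) = 3.021828 + 4.0346596 = 7.0564876 u
Mass defect Δm = 7.0564876 − 7.014357 = 0.0421306 u
Binding energy = Δm·c² = 0.0421306 × 931.49 MeV/u = 39.2442 MeV
Per nucleon: 39.2442 / 7 = 5.606 MeV

5.606 MeV/nucleon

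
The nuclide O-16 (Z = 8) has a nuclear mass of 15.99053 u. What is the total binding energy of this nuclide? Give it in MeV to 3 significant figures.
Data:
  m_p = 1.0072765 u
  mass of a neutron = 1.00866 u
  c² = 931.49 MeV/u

128 MeV

Z = 8, so N = A − Z = 16 − 8 = 8.
Σm = 8·m_p + 8·m_n = 8.0582120 + 8.06928 = 16.1274920 u
Δm = 16.1274920 − 15.99053 = 0.1369620 u
E_B = 0.1369620 × 931.49 = 127.579 MeV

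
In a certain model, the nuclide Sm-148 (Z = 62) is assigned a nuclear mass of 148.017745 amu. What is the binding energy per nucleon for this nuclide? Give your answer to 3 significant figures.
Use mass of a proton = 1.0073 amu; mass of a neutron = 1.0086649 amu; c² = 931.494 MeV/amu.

7.43 MeV/nucleon

Total constituent mass: 62 × 1.0073 + 86 × 1.0086649 = 149.1977814 amu
Δm = 149.1977814 − 148.017745 = 1.1800364 amu
Binding energy = Δm·c² = 1.1800364 × 931.494 MeV/amu = 1099.20 MeV
Dividing by A = 148 gives 7.427 MeV per nucleon.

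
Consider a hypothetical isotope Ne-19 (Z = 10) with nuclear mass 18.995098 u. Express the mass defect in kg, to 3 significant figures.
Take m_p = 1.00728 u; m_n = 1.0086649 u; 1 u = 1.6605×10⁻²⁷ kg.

Z = 10, so N = A − Z = 19 − 10 = 9.
Mass of separated nucleons = 10(1.00728) + 9(1.0086649) = 10.07280 + 9.0779841 = 19.1507841 u
The mass defect is 19.1507841 − 18.995098 = 0.1556861 u.
In SI units: 0.1556861 u × 1.6605×10⁻²⁷ kg/u = 2.5852e-28 kg

2.59e-28 kg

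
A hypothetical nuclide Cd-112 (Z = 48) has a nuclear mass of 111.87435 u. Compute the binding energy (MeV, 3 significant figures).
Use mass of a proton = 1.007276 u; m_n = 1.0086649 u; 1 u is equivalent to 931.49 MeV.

Σm = 48·m_p + 64·m_n = 48.349248 + 64.5545536 = 112.9038016 u
Mass defect Δm = 112.9038016 − 111.87435 = 1.0294516 u
Binding energy = Δm·c² = 1.0294516 × 931.49 MeV/u = 958.924 MeV

959 MeV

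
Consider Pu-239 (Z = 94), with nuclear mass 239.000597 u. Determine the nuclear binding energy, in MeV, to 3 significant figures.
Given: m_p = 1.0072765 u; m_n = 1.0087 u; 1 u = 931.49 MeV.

1810 MeV

With 94 protons and 145 neutrons (A = 239):
Mass of separated nucleons = 94(1.0072765) + 145(1.0087) = 94.6839910 + 146.2615 = 240.9454910 u
The mass defect is 240.9454910 − 239.000597 = 1.9448940 u.
E_B = 1.9448940 × 931.49 = 1811.65 MeV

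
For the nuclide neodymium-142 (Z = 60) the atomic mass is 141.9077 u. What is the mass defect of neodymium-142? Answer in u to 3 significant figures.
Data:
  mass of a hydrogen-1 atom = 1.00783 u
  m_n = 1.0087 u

Σm = 60·m(¹H) + 82·m_n = 60.46980 + 82.7134 = 143.18320 u
Mass defect Δm = 143.18320 − 141.9077 = 1.27550 u

1.28 u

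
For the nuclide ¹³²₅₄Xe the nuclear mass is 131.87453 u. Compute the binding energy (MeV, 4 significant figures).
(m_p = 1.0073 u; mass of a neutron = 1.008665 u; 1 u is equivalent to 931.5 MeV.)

With 54 protons and 78 neutrons (A = 132):
Total constituent mass: 54 × 1.0073 + 78 × 1.008665 = 133.070070 u
Mass defect Δm = 133.070070 − 131.87453 = 1.195540 u
E_B = 1.195540 × 931.5 = 1113.65 MeV

1114 MeV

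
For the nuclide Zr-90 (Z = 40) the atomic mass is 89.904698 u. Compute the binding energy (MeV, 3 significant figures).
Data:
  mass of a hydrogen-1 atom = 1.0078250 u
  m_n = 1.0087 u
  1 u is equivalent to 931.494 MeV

Total constituent mass: 40 × 1.0078250 + 50 × 1.0087 = 90.7480000 u
The mass defect is 90.7480000 − 89.904698 = 0.8433020 u.
Converting to energy: 0.8433020 u × 931.494 MeV/u = 785.531 MeV

786 MeV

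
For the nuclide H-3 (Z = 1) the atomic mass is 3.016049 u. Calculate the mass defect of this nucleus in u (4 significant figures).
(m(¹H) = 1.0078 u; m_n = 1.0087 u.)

Mass of separated nucleons = 1(1.0078) + 2(1.0087) = 1.0078 + 2.0174 = 3.0252 u
Mass defect Δm = 3.0252 − 3.016049 = 0.009151 u

0.009151 u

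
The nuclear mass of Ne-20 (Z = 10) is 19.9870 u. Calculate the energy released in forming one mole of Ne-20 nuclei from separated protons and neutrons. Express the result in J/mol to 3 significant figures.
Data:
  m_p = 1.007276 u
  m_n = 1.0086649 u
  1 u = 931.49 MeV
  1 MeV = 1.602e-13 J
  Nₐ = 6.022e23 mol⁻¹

1.55e+13 J/mol

Z = 10, so N = A − Z = 20 − 10 = 10.
Σm = 10·m_p + 10·m_n = 10.072760 + 10.0866490 = 20.1594090 u
Δm = 20.1594090 − 19.9870 = 0.1724090 u
Binding energy = Δm·c² = 0.1724090 × 931.49 MeV/u = 160.597 MeV
Per nucleus in joules: 160.597 MeV × 1.602e-13 J/MeV = 2.5728e-11 J
Per mole: 2.5728e-11 J × 6.022e23 mol⁻¹ = 1.5493e+13 J/mol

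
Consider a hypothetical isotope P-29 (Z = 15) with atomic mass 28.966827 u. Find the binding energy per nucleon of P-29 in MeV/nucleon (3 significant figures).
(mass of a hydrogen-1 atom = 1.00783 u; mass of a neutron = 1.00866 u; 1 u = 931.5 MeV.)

8.73 MeV/nucleon

Mass of separated nucleons = 15(1.00783) + 14(1.00866) = 15.11745 + 14.12124 = 29.23869 u
Δm = 29.23869 − 28.966827 = 0.271863 u
Converting to energy: 0.271863 u × 931.5 MeV/u = 253.240 MeV
BE/A = 253.240 MeV / 29 = 8.732 MeV/nucleon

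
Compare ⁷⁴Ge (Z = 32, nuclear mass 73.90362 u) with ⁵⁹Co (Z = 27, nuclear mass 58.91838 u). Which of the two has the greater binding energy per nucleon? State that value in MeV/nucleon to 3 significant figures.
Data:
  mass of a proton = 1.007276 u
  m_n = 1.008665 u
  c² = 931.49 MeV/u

⁷⁴Ge: Σm = 32(1.007276) + 42(1.008665) = 74.596762 u; Δm = 0.693142 u; E_B = 645.65 MeV; E_B/A = 8.725 MeV
⁵⁹Co: Σm = 27(1.007276) + 32(1.008665) = 59.473732 u; Δm = 0.555352 u; E_B = 517.30 MeV; E_B/A = 8.768 MeV
⁵⁹Co has the higher binding energy per nucleon, so it is the more tightly bound nucleus.

⁵⁹Co; 8.77 MeV/nucleon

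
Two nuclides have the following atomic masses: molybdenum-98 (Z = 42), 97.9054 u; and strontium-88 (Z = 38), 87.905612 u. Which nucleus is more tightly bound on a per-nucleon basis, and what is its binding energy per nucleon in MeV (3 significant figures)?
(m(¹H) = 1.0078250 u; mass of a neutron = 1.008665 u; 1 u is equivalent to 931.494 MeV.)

molybdenum-98: Σm = 42(1.0078250) + 56(1.008665) = 98.8138900 u; Δm = 0.9084900 u; E_B = 846.25 MeV; E_B/A = 8.635 MeV
strontium-88: Σm = 38(1.0078250) + 50(1.008665) = 88.7306000 u; Δm = 0.8249880 u; E_B = 768.47 MeV; E_B/A = 8.733 MeV
strontium-88 has the higher binding energy per nucleon, so it is the more tightly bound nucleus.

strontium-88; 8.73 MeV/nucleon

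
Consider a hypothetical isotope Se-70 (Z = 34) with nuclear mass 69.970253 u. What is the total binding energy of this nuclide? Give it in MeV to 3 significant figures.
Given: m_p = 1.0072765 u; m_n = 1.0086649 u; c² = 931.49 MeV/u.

The nucleus contains 34 protons and 70 − 34 = 36 neutrons.
Total constituent mass: 34 × 1.0072765 + 36 × 1.0086649 = 70.5593374 u
Δm = 70.5593374 − 69.970253 = 0.5890844 u
Binding energy = Δm·c² = 0.5890844 × 931.49 MeV/u = 548.726 MeV

549 MeV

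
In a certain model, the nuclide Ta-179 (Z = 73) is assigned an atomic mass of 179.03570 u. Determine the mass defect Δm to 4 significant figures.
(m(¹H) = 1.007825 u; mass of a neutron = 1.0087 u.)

Z = 73, so N = A − Z = 179 − 73 = 106.
Σm = 73·m(¹H) + 106·m_n = 73.571225 + 106.9222 = 180.493425 u
Δm = 180.493425 − 179.03570 = 1.457725 u

1.458 u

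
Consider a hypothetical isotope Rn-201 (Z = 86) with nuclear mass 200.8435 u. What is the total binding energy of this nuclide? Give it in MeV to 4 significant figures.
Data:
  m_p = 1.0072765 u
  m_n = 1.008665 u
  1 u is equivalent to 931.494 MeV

1657 MeV

Z = 86, so N = A − Z = 201 − 86 = 115.
Σm = 86·m_p + 115·m_n = 86.6257790 + 115.996475 = 202.6222540 u
The mass defect is 202.6222540 − 200.8435 = 1.7787540 u.
Binding energy = Δm·c² = 1.7787540 × 931.494 MeV/u = 1656.90 MeV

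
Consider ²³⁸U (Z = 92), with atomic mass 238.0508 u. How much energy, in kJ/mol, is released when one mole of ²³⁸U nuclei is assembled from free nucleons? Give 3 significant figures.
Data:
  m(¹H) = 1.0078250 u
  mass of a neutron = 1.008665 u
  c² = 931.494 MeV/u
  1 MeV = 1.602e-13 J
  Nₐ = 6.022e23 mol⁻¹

Z = 92, so N = A − Z = 238 − 92 = 146.
Σm = 92·m(¹H) + 146·m_n = 92.7199000 + 147.265090 = 239.9849900 u
Δm = 239.9849900 − 238.0508 = 1.9341900 u
Converting to energy: 1.9341900 u × 931.494 MeV/u = 1801.69 MeV
Per nucleus in joules: 1801.69 MeV × 1.602e-13 J/MeV = 2.8863e-10 J
Per mole: 2.8863e-10 J × 6.022e23 mol⁻¹ = 1.7381e+14 J/mol

1.74e+11 kJ/mol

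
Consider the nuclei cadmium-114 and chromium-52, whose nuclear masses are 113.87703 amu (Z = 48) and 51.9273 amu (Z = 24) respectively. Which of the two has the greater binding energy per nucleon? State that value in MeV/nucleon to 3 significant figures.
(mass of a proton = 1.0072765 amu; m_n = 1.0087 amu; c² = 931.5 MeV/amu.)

chromium-52; 8.79 MeV/nucleon

cadmium-114: Σm = 48(1.0072765) + 66(1.0087) = 114.9234720 amu; Δm = 1.0464420 amu; E_B = 974.76 MeV; E_B/A = 8.551 MeV
chromium-52: Σm = 24(1.0072765) + 28(1.0087) = 52.4182360 amu; Δm = 0.4909360 amu; E_B = 457.31 MeV; E_B/A = 8.794 MeV
chromium-52 has the higher binding energy per nucleon, so it is the more tightly bound nucleus.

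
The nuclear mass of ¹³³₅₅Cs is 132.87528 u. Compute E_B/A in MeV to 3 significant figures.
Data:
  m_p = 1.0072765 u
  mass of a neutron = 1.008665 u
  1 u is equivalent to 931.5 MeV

The nucleus contains 55 protons and 133 − 55 = 78 neutrons.
Σm = 55·m_p + 78·m_n = 55.4002075 + 78.675870 = 134.0760775 u
Δm = 134.0760775 − 132.87528 = 1.2007975 u
E_B = 1.2007975 × 931.5 = 1118.54 MeV
Per nucleon: 1118.54 / 133 = 8.410 MeV

8.41 MeV/nucleon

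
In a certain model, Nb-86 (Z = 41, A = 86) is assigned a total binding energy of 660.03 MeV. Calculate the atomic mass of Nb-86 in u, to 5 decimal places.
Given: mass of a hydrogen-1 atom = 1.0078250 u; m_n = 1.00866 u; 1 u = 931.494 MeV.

86.00195 u

Mass defect = 660.03 MeV / (931.494 MeV/u) = 0.7085714 u
Constituent mass = 41(1.0078250) + 45(1.00866) = 86.7105250 u
Atomic mass = 86.7105250 − 0.7085714 = 86.0019536 u ≈ 86.00195 u (to 5 decimal places)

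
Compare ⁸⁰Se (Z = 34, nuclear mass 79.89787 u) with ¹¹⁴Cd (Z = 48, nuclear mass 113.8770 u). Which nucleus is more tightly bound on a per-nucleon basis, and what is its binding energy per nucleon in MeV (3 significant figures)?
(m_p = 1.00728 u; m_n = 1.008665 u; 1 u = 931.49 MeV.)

⁸⁰Se: Σm = 34(1.00728) + 46(1.008665) = 80.646110 u; Δm = 0.748240 u; E_B = 696.98 MeV; E_B/A = 8.712 MeV
¹¹⁴Cd: Σm = 48(1.00728) + 66(1.008665) = 114.921330 u; Δm = 1.044330 u; E_B = 972.78 MeV; E_B/A = 8.533 MeV
⁸⁰Se has the higher binding energy per nucleon, so it is the more tightly bound nucleus.

⁸⁰Se; 8.71 MeV/nucleon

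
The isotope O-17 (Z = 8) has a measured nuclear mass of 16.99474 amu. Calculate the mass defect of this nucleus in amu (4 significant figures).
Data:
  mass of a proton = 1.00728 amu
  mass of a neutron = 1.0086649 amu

Mass of separated nucleons = 8(1.00728) + 9(1.0086649) = 8.05824 + 9.0779841 = 17.1362241 amu
The mass defect is 17.1362241 − 16.99474 = 0.1414841 amu.

0.1415 amu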